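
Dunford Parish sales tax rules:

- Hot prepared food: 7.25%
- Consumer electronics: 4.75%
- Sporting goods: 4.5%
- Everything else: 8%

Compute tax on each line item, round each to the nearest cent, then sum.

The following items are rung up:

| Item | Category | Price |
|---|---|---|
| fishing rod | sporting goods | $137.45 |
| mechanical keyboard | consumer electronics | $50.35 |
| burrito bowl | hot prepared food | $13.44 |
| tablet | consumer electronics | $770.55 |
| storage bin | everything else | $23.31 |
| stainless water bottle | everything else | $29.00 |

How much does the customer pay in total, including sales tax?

$1074.43

Fishing rod $137.45: sporting goods → 4.5% → $6.19
Mechanical keyboard $50.35: consumer electronics → 4.75% → $2.39
Burrito bowl $13.44: hot prepared food → 7.25% → $0.97
Tablet $770.55: consumer electronics → 4.75% → $36.60
Storage bin $23.31: everything else → 8% → $1.86
Stainless water bottle $29.00: everything else → 8% → $2.32
Subtotal = $1024.10; tax = $50.33; total due = $1074.43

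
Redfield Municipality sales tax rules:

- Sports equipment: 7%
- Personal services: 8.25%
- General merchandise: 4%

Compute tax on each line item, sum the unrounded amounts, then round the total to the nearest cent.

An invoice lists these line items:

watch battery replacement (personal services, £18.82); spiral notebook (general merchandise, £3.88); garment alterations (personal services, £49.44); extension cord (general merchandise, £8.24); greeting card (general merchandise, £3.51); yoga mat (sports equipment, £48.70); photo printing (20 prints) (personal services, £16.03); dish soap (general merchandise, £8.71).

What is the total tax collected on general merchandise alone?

£0.97

Spiral notebook £3.88: general merchandise → 4% → £0.1552
Extension cord £8.24: general merchandise → 4% → £0.3296
Greeting card £3.51: general merchandise → 4% → £0.1404
Dish soap £8.71: general merchandise → 4% → £0.3484
Tax on general merchandise: unrounded sum = £0.9736 → £0.97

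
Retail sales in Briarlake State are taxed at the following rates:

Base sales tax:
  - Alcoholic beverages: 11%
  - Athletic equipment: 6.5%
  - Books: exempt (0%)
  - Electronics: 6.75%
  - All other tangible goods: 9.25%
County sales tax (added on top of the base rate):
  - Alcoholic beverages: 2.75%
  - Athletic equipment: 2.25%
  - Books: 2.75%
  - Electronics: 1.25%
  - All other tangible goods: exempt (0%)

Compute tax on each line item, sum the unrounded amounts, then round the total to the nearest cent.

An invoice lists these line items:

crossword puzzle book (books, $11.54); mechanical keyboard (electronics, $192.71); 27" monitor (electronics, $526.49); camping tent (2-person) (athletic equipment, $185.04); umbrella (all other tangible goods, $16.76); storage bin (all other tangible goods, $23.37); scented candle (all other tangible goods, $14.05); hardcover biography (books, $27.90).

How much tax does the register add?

Crossword puzzle book $11.54: books → 0% + 2.75% county = 2.75% → $0.31735
Mechanical keyboard $192.71: electronics → 6.75% + 1.25% county = 8% → $15.4168
27" monitor $526.49: electronics → 6.75% + 1.25% county = 8% → $42.1192
Camping tent (2-person) $185.04: athletic equipment → 6.5% + 2.25% county = 8.75% → $16.191
Umbrella $16.76: all other tangible goods → 9.25% + 0% county = 9.25% → $1.5503
Storage bin $23.37: all other tangible goods → 9.25% + 0% county = 9.25% → $2.161725
Scented candle $14.05: all other tangible goods → 9.25% + 0% county = 9.25% → $1.299625
Hardcover biography $27.90: books → 0% + 2.75% county = 2.75% → $0.76725
Unrounded tax sum = $79.82325 → $79.82

$79.82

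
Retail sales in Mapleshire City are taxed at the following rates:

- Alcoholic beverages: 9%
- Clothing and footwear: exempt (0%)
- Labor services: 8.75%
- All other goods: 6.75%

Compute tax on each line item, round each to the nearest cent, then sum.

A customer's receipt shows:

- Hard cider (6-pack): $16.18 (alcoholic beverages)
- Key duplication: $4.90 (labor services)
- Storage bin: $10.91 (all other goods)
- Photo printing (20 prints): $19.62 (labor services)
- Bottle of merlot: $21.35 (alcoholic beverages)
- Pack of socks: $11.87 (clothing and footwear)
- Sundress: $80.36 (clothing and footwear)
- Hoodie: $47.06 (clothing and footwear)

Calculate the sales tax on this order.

$6.27

Hard cider (6-pack) $16.18: alcoholic beverages → 9% → $1.46
Key duplication $4.90: labor services → 8.75% → $0.43
Storage bin $10.91: all other goods → 6.75% → $0.74
Photo printing (20 prints) $19.62: labor services → 8.75% → $1.72
Bottle of merlot $21.35: alcoholic beverages → 9% → $1.92
Pack of socks $11.87: clothing and footwear → 0% → $0.00
Sundress $80.36: clothing and footwear → 0% → $0.00
Hoodie $47.06: clothing and footwear → 0% → $0.00
Total tax = $1.46 + $0.43 + $0.74 + $1.72 + $1.92 = $6.27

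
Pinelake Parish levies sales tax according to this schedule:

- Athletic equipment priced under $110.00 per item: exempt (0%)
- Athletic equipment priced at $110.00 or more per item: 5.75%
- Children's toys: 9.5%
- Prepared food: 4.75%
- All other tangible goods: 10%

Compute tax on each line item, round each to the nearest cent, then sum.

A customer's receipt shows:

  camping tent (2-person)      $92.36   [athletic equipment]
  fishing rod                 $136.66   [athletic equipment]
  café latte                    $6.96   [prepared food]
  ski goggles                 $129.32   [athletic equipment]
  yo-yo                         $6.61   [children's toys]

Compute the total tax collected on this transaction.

Camping tent (2-person) $92.36: athletic equipment, under $110.00 → 0% → $0.00
Fishing rod $136.66: athletic equipment, $110.00 or more → 5.75% → $7.86
Café latte $6.96: prepared food → 4.75% → $0.33
Ski goggles $129.32: athletic equipment, $110.00 or more → 5.75% → $7.44
Yo-yo $6.61: children's toys → 9.5% → $0.63
Total tax = $7.86 + $0.33 + $7.44 + $0.63 = $16.26

$16.26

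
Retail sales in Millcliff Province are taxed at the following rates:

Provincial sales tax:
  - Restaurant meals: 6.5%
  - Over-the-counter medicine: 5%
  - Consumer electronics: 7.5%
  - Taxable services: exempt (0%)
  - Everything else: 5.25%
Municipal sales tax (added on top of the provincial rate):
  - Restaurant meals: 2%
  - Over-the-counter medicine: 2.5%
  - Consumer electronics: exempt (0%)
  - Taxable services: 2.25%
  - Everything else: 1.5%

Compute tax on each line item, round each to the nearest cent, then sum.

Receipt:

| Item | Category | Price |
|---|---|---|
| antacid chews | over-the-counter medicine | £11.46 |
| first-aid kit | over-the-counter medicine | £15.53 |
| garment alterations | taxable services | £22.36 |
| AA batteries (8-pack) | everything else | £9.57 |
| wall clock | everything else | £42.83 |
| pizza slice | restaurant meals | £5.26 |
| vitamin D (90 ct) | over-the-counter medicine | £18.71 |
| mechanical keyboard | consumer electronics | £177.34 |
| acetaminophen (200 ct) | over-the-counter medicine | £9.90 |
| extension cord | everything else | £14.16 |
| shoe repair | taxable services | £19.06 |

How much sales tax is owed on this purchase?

£23.34

Antacid chews £11.46: over-the-counter medicine → 5% + 2.5% municipal = 7.5% → £0.86
First-aid kit £15.53: over-the-counter medicine → 5% + 2.5% municipal = 7.5% → £1.16
Garment alterations £22.36: taxable services → 0% + 2.25% municipal = 2.25% → £0.50
AA batteries (8-pack) £9.57: everything else → 5.25% + 1.5% municipal = 6.75% → £0.65
Wall clock £42.83: everything else → 5.25% + 1.5% municipal = 6.75% → £2.89
Pizza slice £5.26: restaurant meals → 6.5% + 2% municipal = 8.5% → £0.45
Vitamin D (90 ct) £18.71: over-the-counter medicine → 5% + 2.5% municipal = 7.5% → £1.40
Mechanical keyboard £177.34: consumer electronics → 7.5% + 0% municipal = 7.5% → £13.30
Acetaminophen (200 ct) £9.90: over-the-counter medicine → 5% + 2.5% municipal = 7.5% → £0.74
Extension cord £14.16: everything else → 5.25% + 1.5% municipal = 6.75% → £0.96
Shoe repair £19.06: taxable services → 0% + 2.25% municipal = 2.25% → £0.43
Total tax = £0.86 + £1.16 + £0.50 + £0.65 + £2.89 + £0.45 + £1.40 + £13.30 + £0.74 + £0.96 + £0.43 = £23.34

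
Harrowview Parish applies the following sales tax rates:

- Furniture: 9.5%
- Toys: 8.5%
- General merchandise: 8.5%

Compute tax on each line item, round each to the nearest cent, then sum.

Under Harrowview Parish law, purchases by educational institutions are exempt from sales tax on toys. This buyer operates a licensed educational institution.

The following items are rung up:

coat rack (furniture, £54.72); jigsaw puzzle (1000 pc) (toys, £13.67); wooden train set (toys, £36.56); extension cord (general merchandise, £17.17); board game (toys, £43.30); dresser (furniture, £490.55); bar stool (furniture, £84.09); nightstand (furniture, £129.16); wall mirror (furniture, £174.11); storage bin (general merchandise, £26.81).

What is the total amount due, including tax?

£1162.48

Coat rack £54.72: furniture → 9.5% → £5.20
Jigsaw puzzle (1000 pc) £13.67: toys, buyer-exempt → 0% → £0.00
Wooden train set £36.56: toys, buyer-exempt → 0% → £0.00
Extension cord £17.17: general merchandise → 8.5% → £1.46
Board game £43.30: toys, buyer-exempt → 0% → £0.00
Dresser £490.55: furniture → 9.5% → £46.60
Bar stool £84.09: furniture → 9.5% → £7.99
Nightstand £129.16: furniture → 9.5% → £12.27
Wall mirror £174.11: furniture → 9.5% → £16.54
Storage bin £26.81: general merchandise → 8.5% → £2.28
Subtotal = £1070.14; tax = £92.34; total due = £1162.48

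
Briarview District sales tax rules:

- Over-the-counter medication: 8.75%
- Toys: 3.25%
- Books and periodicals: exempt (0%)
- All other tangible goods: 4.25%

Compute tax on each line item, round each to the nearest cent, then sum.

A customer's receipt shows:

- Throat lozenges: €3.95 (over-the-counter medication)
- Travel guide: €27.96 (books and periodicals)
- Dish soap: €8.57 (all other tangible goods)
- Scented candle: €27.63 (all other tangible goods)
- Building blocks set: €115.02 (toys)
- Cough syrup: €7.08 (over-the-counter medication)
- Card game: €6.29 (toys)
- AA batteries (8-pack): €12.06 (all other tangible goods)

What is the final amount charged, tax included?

€215.51

Throat lozenges €3.95: over-the-counter medication → 8.75% → €0.35
Travel guide €27.96: books and periodicals → 0% → €0.00
Dish soap €8.57: all other tangible goods → 4.25% → €0.36
Scented candle €27.63: all other tangible goods → 4.25% → €1.17
Building blocks set €115.02: toys → 3.25% → €3.74
Cough syrup €7.08: over-the-counter medication → 8.75% → €0.62
Card game €6.29: toys → 3.25% → €0.20
AA batteries (8-pack) €12.06: all other tangible goods → 4.25% → €0.51
Subtotal = €208.56; tax = €6.95; total due = €215.51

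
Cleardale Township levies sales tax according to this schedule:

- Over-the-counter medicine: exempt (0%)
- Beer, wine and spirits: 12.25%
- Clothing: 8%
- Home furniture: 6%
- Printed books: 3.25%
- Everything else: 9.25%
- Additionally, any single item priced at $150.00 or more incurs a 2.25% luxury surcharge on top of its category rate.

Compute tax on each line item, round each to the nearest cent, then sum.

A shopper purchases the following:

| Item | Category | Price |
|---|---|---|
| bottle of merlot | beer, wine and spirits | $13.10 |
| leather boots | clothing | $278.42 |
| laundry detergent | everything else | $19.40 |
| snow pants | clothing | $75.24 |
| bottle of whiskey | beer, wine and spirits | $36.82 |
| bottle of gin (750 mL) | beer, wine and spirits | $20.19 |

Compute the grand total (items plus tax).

$488.10

Bottle of merlot $13.10: beer, wine and spirits → 12.25% → $1.60
Leather boots $278.42: clothing → 8% + 2.25% surcharge = 10.25% → $28.54
Laundry detergent $19.40: everything else → 9.25% → $1.79
Snow pants $75.24: clothing → 8% → $6.02
Bottle of whiskey $36.82: beer, wine and spirits → 12.25% → $4.51
Bottle of gin (750 mL) $20.19: beer, wine and spirits → 12.25% → $2.47
Subtotal = $443.17; tax = $44.93; total due = $488.10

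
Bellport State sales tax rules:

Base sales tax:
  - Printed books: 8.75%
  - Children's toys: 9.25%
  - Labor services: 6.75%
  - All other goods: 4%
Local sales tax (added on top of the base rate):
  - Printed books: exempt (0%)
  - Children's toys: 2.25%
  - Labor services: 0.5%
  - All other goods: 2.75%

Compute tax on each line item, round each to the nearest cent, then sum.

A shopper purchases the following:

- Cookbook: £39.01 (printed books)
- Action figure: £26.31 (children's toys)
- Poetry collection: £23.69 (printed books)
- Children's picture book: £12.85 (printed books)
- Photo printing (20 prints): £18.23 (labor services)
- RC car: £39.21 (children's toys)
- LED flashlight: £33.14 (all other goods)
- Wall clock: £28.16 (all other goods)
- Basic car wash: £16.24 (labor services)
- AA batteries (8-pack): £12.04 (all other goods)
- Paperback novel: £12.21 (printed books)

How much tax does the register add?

Cookbook £39.01: printed books → 8.75% + 0% local = 8.75% → £3.41
Action figure £26.31: children's toys → 9.25% + 2.25% local = 11.5% → £3.03
Poetry collection £23.69: printed books → 8.75% + 0% local = 8.75% → £2.07
Children's picture book £12.85: printed books → 8.75% + 0% local = 8.75% → £1.12
Photo printing (20 prints) £18.23: labor services → 6.75% + 0.5% local = 7.25% → £1.32
RC car £39.21: children's toys → 9.25% + 2.25% local = 11.5% → £4.51
LED flashlight £33.14: all other goods → 4% + 2.75% local = 6.75% → £2.24
Wall clock £28.16: all other goods → 4% + 2.75% local = 6.75% → £1.90
Basic car wash £16.24: labor services → 6.75% + 0.5% local = 7.25% → £1.18
AA batteries (8-pack) £12.04: all other goods → 4% + 2.75% local = 6.75% → £0.81
Paperback novel £12.21: printed books → 8.75% + 0% local = 8.75% → £1.07
Total tax = £3.41 + £3.03 + £2.07 + £1.12 + £1.32 + £4.51 + £2.24 + £1.90 + £1.18 + £0.81 + £1.07 = £22.66

£22.66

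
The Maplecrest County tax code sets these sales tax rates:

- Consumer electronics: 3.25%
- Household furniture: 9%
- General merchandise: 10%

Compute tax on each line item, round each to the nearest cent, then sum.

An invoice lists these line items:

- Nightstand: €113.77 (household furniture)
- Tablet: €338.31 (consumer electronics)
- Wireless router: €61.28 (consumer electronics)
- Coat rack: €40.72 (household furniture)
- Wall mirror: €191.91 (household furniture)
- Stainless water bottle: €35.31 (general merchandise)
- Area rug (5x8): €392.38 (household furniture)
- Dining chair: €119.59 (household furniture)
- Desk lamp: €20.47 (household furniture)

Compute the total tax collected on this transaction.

Nightstand €113.77: household furniture → 9% → €10.24
Tablet €338.31: consumer electronics → 3.25% → €11.00
Wireless router €61.28: consumer electronics → 3.25% → €1.99
Coat rack €40.72: household furniture → 9% → €3.66
Wall mirror €191.91: household furniture → 9% → €17.27
Stainless water bottle €35.31: general merchandise → 10% → €3.53
Area rug (5x8) €392.38: household furniture → 9% → €35.31
Dining chair €119.59: household furniture → 9% → €10.76
Desk lamp €20.47: household furniture → 9% → €1.84
Total tax = €10.24 + €11.00 + €1.99 + €3.66 + €17.27 + €3.53 + €35.31 + €10.76 + €1.84 = €95.60

€95.60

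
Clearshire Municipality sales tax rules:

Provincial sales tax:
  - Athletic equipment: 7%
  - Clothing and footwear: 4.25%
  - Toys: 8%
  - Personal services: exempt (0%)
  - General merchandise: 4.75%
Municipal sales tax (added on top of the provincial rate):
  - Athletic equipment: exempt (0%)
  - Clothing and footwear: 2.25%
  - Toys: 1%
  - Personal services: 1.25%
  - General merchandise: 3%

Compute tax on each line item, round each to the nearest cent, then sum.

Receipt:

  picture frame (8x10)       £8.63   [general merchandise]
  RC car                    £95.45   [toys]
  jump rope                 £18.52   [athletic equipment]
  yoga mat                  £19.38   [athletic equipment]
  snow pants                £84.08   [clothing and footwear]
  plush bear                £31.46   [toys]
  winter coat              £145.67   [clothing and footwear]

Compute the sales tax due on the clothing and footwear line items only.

£14.94

Snow pants £84.08: clothing and footwear → 4.25% + 2.25% municipal = 6.5% → £5.47
Winter coat £145.67: clothing and footwear → 4.25% + 2.25% municipal = 6.5% → £9.47
Tax on clothing and footwear = £5.47 + £9.47 = £14.94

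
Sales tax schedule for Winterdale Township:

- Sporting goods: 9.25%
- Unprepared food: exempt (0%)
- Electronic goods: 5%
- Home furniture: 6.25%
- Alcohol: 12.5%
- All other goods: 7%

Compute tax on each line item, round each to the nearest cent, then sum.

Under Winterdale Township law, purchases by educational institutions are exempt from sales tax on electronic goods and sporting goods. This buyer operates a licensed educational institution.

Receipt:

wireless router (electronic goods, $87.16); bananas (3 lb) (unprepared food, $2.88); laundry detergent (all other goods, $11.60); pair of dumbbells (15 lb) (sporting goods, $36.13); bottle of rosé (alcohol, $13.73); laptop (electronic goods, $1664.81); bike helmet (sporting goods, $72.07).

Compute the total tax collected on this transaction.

$2.53

Wireless router $87.16: electronic goods, buyer-exempt → 0% → $0.00
Bananas (3 lb) $2.88: unprepared food → 0% → $0.00
Laundry detergent $11.60: all other goods → 7% → $0.81
Pair of dumbbells (15 lb) $36.13: sporting goods, buyer-exempt → 0% → $0.00
Bottle of rosé $13.73: alcohol → 12.5% → $1.72
Laptop $1664.81: electronic goods, buyer-exempt → 0% → $0.00
Bike helmet $72.07: sporting goods, buyer-exempt → 0% → $0.00
Total tax = $0.81 + $1.72 = $2.53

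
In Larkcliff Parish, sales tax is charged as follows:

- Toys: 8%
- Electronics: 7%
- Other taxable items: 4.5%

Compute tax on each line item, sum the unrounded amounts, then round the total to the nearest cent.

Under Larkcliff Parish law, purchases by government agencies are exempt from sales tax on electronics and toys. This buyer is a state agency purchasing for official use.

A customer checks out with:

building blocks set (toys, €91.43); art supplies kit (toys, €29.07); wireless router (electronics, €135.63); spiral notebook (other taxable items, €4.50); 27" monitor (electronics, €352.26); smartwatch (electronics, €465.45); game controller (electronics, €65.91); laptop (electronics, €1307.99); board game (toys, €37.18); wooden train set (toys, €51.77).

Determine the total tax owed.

€0.20

Building blocks set €91.43: toys, buyer-exempt → 0% → €0.00
Art supplies kit €29.07: toys, buyer-exempt → 0% → €0.00
Wireless router €135.63: electronics, buyer-exempt → 0% → €0.00
Spiral notebook €4.50: other taxable items → 4.5% → €0.2025
27" monitor €352.26: electronics, buyer-exempt → 0% → €0.00
Smartwatch €465.45: electronics, buyer-exempt → 0% → €0.00
Game controller €65.91: electronics, buyer-exempt → 0% → €0.00
Laptop €1307.99: electronics, buyer-exempt → 0% → €0.00
Board game €37.18: toys, buyer-exempt → 0% → €0.00
Wooden train set €51.77: toys, buyer-exempt → 0% → €0.00
Unrounded tax sum = €0.2025 → €0.20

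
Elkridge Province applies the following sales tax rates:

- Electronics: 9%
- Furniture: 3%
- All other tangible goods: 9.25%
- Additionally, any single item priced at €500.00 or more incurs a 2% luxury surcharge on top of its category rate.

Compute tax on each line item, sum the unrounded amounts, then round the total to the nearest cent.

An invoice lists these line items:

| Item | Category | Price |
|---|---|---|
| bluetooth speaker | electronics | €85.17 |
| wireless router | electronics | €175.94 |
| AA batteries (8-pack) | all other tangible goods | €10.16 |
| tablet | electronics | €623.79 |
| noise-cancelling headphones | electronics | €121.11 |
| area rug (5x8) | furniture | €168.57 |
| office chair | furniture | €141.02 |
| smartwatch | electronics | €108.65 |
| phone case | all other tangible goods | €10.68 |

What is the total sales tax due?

Bluetooth speaker €85.17: electronics → 9% → €7.6653
Wireless router €175.94: electronics → 9% → €15.8346
AA batteries (8-pack) €10.16: all other tangible goods → 9.25% → €0.9398
Tablet €623.79: electronics → 9% + 2% surcharge = 11% → €68.6169
Noise-cancelling headphones €121.11: electronics → 9% → €10.8999
Area rug (5x8) €168.57: furniture → 3% → €5.0571
Office chair €141.02: furniture → 3% → €4.2306
Smartwatch €108.65: electronics → 9% → €9.7785
Phone case €10.68: all other tangible goods → 9.25% → €0.9879
Unrounded tax sum = €124.0106 → €124.01

€124.01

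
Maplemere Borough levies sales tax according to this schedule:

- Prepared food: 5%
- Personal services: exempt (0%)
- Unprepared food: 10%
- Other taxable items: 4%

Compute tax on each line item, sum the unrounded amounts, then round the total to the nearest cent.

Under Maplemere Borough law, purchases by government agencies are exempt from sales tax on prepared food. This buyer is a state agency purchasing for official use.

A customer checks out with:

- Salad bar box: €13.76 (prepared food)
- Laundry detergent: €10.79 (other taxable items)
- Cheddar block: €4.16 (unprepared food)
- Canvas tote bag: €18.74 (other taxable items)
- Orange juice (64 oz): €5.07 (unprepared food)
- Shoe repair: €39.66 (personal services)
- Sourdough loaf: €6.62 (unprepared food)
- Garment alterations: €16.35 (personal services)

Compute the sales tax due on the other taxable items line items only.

€1.18

Laundry detergent €10.79: other taxable items → 4% → €0.4316
Canvas tote bag €18.74: other taxable items → 4% → €0.7496
Tax on other taxable items: unrounded sum = €1.1812 → €1.18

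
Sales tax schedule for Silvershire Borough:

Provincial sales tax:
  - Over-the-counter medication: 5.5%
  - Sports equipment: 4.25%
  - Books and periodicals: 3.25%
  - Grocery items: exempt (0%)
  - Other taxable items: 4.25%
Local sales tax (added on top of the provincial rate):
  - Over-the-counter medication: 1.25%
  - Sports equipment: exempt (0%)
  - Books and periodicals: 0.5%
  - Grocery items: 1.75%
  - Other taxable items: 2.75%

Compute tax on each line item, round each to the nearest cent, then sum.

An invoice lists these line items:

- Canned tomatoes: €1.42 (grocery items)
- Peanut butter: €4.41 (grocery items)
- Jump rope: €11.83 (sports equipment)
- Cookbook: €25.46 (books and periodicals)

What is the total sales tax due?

€1.55

Canned tomatoes €1.42: grocery items → 0% + 1.75% local = 1.75% → €0.02
Peanut butter €4.41: grocery items → 0% + 1.75% local = 1.75% → €0.08
Jump rope €11.83: sports equipment → 4.25% + 0% local = 4.25% → €0.50
Cookbook €25.46: books and periodicals → 3.25% + 0.5% local = 3.75% → €0.95
Total tax = €0.02 + €0.08 + €0.50 + €0.95 = €1.55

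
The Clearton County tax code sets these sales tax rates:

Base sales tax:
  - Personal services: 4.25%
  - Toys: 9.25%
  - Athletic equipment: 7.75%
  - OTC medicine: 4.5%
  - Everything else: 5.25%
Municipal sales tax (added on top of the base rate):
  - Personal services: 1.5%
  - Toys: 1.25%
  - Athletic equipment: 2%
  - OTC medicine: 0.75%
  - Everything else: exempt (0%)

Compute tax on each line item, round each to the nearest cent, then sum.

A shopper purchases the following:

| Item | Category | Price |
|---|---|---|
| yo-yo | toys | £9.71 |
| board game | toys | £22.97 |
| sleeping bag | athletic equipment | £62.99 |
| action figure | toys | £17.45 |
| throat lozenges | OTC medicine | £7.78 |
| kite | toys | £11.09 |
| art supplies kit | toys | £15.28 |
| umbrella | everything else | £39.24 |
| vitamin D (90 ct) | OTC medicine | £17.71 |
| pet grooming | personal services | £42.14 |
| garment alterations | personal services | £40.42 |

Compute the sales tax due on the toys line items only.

Yo-yo £9.71: toys → 9.25% + 1.25% municipal = 10.5% → £1.02
Board game £22.97: toys → 9.25% + 1.25% municipal = 10.5% → £2.41
Action figure £17.45: toys → 9.25% + 1.25% municipal = 10.5% → £1.83
Kite £11.09: toys → 9.25% + 1.25% municipal = 10.5% → £1.16
Art supplies kit £15.28: toys → 9.25% + 1.25% municipal = 10.5% → £1.60
Tax on toys = £1.02 + £2.41 + £1.83 + £1.16 + £1.60 = £8.02

£8.02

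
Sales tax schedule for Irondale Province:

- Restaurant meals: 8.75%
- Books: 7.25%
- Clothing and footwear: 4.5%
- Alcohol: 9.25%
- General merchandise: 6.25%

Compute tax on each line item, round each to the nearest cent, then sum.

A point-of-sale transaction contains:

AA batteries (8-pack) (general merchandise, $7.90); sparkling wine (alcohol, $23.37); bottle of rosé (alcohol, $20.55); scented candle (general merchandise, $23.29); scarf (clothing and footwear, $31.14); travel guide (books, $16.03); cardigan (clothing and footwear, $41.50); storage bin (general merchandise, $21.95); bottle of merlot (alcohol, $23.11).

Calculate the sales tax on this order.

$13.95

AA batteries (8-pack) $7.90: general merchandise → 6.25% → $0.49
Sparkling wine $23.37: alcohol → 9.25% → $2.16
Bottle of rosé $20.55: alcohol → 9.25% → $1.90
Scented candle $23.29: general merchandise → 6.25% → $1.46
Scarf $31.14: clothing and footwear → 4.5% → $1.40
Travel guide $16.03: books → 7.25% → $1.16
Cardigan $41.50: clothing and footwear → 4.5% → $1.87
Storage bin $21.95: general merchandise → 6.25% → $1.37
Bottle of merlot $23.11: alcohol → 9.25% → $2.14
Total tax = $0.49 + $2.16 + $1.90 + $1.46 + $1.40 + $1.16 + $1.87 + $1.37 + $2.14 = $13.95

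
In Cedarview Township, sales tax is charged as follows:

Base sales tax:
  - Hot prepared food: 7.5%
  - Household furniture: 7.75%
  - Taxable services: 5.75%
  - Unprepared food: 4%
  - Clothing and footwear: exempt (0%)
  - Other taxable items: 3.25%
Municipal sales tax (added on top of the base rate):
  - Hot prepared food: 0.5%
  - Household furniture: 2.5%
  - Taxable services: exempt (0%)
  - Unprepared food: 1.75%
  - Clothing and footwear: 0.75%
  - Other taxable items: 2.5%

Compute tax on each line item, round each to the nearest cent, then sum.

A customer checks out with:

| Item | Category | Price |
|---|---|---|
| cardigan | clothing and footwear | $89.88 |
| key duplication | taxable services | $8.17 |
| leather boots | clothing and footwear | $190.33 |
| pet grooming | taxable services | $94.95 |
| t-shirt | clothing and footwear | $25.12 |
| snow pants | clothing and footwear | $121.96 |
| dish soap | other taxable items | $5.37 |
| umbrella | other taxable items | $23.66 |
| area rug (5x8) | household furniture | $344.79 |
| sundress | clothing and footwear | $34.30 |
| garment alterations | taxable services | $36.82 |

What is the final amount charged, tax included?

Cardigan $89.88: clothing and footwear → 0% + 0.75% municipal = 0.75% → $0.67
Key duplication $8.17: taxable services → 5.75% + 0% municipal = 5.75% → $0.47
Leather boots $190.33: clothing and footwear → 0% + 0.75% municipal = 0.75% → $1.43
Pet grooming $94.95: taxable services → 5.75% + 0% municipal = 5.75% → $5.46
T-shirt $25.12: clothing and footwear → 0% + 0.75% municipal = 0.75% → $0.19
Snow pants $121.96: clothing and footwear → 0% + 0.75% municipal = 0.75% → $0.91
Dish soap $5.37: other taxable items → 3.25% + 2.5% municipal = 5.75% → $0.31
Umbrella $23.66: other taxable items → 3.25% + 2.5% municipal = 5.75% → $1.36
Area rug (5x8) $344.79: household furniture → 7.75% + 2.5% municipal = 10.25% → $35.34
Sundress $34.30: clothing and footwear → 0% + 0.75% municipal = 0.75% → $0.26
Garment alterations $36.82: taxable services → 5.75% + 0% municipal = 5.75% → $2.12
Subtotal = $975.35; tax = $48.52; total due = $1023.87

$1023.87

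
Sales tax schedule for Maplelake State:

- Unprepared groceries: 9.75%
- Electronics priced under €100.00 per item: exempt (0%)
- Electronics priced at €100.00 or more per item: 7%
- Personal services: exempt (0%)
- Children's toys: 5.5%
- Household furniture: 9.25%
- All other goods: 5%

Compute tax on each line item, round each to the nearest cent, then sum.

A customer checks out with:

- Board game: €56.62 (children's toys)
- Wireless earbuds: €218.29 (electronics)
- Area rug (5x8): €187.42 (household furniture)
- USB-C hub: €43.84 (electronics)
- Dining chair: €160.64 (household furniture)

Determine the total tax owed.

Board game €56.62: children's toys → 5.5% → €3.11
Wireless earbuds €218.29: electronics, €100.00 or more → 7% → €15.28
Area rug (5x8) €187.42: household furniture → 9.25% → €17.34
USB-C hub €43.84: electronics, under €100.00 → 0% → €0.00
Dining chair €160.64: household furniture → 9.25% → €14.86
Total tax = €3.11 + €15.28 + €17.34 + €14.86 = €50.59

€50.59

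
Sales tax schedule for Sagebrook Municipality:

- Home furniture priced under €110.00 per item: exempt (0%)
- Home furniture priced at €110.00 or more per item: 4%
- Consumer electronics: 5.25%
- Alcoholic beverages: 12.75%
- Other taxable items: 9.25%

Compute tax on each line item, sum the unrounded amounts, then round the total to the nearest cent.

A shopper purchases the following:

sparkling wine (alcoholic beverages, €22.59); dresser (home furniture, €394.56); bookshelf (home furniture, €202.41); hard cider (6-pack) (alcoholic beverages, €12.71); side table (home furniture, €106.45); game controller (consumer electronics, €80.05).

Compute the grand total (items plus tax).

€851.35

Sparkling wine €22.59: alcoholic beverages → 12.75% → €2.880225
Dresser €394.56: home furniture, €110.00 or more → 4% → €15.7824
Bookshelf €202.41: home furniture, €110.00 or more → 4% → €8.0964
Hard cider (6-pack) €12.71: alcoholic beverages → 12.75% → €1.620525
Side table €106.45: home furniture, under €110.00 → 0% → €0.00
Game controller €80.05: consumer electronics → 5.25% → €4.202625
Subtotal = €818.77; unrounded tax = €32.582175 → €32.58; total due = €851.35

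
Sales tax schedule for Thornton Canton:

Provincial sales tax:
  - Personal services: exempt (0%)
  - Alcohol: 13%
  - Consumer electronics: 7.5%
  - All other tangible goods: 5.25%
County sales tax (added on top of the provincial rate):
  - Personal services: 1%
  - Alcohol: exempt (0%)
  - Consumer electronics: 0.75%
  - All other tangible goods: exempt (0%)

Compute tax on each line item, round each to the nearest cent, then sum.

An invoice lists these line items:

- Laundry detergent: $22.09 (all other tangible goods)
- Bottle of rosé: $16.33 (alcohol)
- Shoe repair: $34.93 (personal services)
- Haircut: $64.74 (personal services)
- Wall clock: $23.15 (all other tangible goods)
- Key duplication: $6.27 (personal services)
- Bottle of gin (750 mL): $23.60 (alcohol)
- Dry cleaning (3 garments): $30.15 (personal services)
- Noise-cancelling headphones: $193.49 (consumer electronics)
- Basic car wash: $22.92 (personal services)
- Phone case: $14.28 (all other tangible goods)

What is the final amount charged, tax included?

Laundry detergent $22.09: all other tangible goods → 5.25% + 0% county = 5.25% → $1.16
Bottle of rosé $16.33: alcohol → 13% + 0% county = 13% → $2.12
Shoe repair $34.93: personal services → 0% + 1% county = 1% → $0.35
Haircut $64.74: personal services → 0% + 1% county = 1% → $0.65
Wall clock $23.15: all other tangible goods → 5.25% + 0% county = 5.25% → $1.22
Key duplication $6.27: personal services → 0% + 1% county = 1% → $0.06
Bottle of gin (750 mL) $23.60: alcohol → 13% + 0% county = 13% → $3.07
Dry cleaning (3 garments) $30.15: personal services → 0% + 1% county = 1% → $0.30
Noise-cancelling headphones $193.49: consumer electronics → 7.5% + 0.75% county = 8.25% → $15.96
Basic car wash $22.92: personal services → 0% + 1% county = 1% → $0.23
Phone case $14.28: all other tangible goods → 5.25% + 0% county = 5.25% → $0.75
Subtotal = $451.95; tax = $25.87; total due = $477.82

$477.82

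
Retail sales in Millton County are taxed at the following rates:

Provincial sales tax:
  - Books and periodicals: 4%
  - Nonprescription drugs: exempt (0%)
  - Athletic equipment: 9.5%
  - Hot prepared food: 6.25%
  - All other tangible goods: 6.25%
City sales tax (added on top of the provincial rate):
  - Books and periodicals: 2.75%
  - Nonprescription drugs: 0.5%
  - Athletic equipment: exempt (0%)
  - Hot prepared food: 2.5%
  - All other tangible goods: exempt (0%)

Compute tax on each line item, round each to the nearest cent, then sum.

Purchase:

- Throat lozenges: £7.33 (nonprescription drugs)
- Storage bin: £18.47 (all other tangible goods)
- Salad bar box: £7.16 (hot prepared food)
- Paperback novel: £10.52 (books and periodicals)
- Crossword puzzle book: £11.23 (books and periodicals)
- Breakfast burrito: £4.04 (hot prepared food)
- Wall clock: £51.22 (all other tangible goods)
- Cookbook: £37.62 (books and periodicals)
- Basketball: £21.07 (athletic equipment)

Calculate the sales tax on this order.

£11.38

Throat lozenges £7.33: nonprescription drugs → 0% + 0.5% city = 0.5% → £0.04
Storage bin £18.47: all other tangible goods → 6.25% + 0% city = 6.25% → £1.15
Salad bar box £7.16: hot prepared food → 6.25% + 2.5% city = 8.75% → £0.63
Paperback novel £10.52: books and periodicals → 4% + 2.75% city = 6.75% → £0.71
Crossword puzzle book £11.23: books and periodicals → 4% + 2.75% city = 6.75% → £0.76
Breakfast burrito £4.04: hot prepared food → 6.25% + 2.5% city = 8.75% → £0.35
Wall clock £51.22: all other tangible goods → 6.25% + 0% city = 6.25% → £3.20
Cookbook £37.62: books and periodicals → 4% + 2.75% city = 6.75% → £2.54
Basketball £21.07: athletic equipment → 9.5% + 0% city = 9.5% → £2.00
Total tax = £0.04 + £1.15 + £0.63 + £0.71 + £0.76 + £0.35 + £3.20 + £2.54 + £2.00 = £11.38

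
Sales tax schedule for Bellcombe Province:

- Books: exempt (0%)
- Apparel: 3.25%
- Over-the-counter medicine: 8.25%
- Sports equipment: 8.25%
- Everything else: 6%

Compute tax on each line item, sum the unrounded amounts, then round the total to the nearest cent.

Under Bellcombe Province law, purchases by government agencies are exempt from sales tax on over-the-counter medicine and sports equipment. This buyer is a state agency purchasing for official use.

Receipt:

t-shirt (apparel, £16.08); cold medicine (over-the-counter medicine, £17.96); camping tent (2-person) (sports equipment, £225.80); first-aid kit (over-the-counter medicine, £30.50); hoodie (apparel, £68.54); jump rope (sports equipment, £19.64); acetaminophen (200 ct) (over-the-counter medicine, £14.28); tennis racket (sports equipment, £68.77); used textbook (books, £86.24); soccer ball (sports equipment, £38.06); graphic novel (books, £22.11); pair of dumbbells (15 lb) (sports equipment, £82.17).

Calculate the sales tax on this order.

T-shirt £16.08: apparel → 3.25% → £0.5226
Cold medicine £17.96: over-the-counter medicine, buyer-exempt → 0% → £0.00
Camping tent (2-person) £225.80: sports equipment, buyer-exempt → 0% → £0.00
First-aid kit £30.50: over-the-counter medicine, buyer-exempt → 0% → £0.00
Hoodie £68.54: apparel → 3.25% → £2.22755
Jump rope £19.64: sports equipment, buyer-exempt → 0% → £0.00
Acetaminophen (200 ct) £14.28: over-the-counter medicine, buyer-exempt → 0% → £0.00
Tennis racket £68.77: sports equipment, buyer-exempt → 0% → £0.00
Used textbook £86.24: books → 0% → £0.00
Soccer ball £38.06: sports equipment, buyer-exempt → 0% → £0.00
Graphic novel £22.11: books → 0% → £0.00
Pair of dumbbells (15 lb) £82.17: sports equipment, buyer-exempt → 0% → £0.00
Unrounded tax sum = £2.75015 → £2.75

£2.75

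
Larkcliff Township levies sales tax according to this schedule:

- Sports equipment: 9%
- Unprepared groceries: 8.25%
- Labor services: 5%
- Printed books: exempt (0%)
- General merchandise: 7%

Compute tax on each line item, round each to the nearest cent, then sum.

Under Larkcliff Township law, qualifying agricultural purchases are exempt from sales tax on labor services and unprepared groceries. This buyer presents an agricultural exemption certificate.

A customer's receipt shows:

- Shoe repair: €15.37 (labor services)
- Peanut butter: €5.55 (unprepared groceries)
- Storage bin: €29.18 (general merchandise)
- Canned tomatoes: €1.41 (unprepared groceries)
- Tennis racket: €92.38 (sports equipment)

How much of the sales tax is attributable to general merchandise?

€2.04

Storage bin €29.18: general merchandise → 7% → €2.04
Tax on general merchandise = €2.04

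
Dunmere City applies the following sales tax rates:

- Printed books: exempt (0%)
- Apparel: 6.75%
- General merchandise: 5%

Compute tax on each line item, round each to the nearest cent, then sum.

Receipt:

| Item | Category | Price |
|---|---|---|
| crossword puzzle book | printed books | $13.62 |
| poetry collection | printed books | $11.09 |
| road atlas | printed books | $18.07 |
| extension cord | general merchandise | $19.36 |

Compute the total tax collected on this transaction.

Crossword puzzle book $13.62: printed books → 0% → $0.00
Poetry collection $11.09: printed books → 0% → $0.00
Road atlas $18.07: printed books → 0% → $0.00
Extension cord $19.36: general merchandise → 5% → $0.97
Total tax = $0.97

$0.97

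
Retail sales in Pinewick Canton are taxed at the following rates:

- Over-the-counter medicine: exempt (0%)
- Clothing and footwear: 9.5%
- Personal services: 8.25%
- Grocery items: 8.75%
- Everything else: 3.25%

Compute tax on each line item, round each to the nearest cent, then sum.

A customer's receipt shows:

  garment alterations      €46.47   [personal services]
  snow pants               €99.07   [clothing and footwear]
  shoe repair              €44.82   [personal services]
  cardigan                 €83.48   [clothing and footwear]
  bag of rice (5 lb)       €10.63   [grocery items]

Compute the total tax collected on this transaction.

Garment alterations €46.47: personal services → 8.25% → €3.83
Snow pants €99.07: clothing and footwear → 9.5% → €9.41
Shoe repair €44.82: personal services → 8.25% → €3.70
Cardigan €83.48: clothing and footwear → 9.5% → €7.93
Bag of rice (5 lb) €10.63: grocery items → 8.75% → €0.93
Total tax = €3.83 + €9.41 + €3.70 + €7.93 + €0.93 = €25.80

€25.80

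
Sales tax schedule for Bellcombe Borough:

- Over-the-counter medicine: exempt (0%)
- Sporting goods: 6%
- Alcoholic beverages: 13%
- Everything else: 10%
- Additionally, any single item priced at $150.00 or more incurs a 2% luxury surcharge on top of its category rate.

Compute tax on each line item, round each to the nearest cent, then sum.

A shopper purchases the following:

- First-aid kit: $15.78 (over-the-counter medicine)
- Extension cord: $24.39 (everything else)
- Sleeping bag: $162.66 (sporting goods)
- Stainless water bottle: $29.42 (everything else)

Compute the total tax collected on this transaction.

First-aid kit $15.78: over-the-counter medicine → 0% → $0.00
Extension cord $24.39: everything else → 10% → $2.44
Sleeping bag $162.66: sporting goods → 6% + 2% surcharge = 8% → $13.01
Stainless water bottle $29.42: everything else → 10% → $2.94
Total tax = $2.44 + $13.01 + $2.94 = $18.39

$18.39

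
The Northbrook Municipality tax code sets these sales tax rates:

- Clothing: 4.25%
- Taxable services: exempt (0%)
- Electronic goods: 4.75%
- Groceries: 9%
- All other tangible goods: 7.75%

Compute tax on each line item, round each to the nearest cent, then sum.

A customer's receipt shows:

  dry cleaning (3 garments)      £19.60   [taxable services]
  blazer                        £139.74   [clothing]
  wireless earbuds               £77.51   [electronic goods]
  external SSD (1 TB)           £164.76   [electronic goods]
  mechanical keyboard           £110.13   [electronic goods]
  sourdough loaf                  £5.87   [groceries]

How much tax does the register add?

Dry cleaning (3 garments) £19.60: taxable services → 0% → £0.00
Blazer £139.74: clothing → 4.25% → £5.94
Wireless earbuds £77.51: electronic goods → 4.75% → £3.68
External SSD (1 TB) £164.76: electronic goods → 4.75% → £7.83
Mechanical keyboard £110.13: electronic goods → 4.75% → £5.23
Sourdough loaf £5.87: groceries → 9% → £0.53
Total tax = £5.94 + £3.68 + £7.83 + £5.23 + £0.53 = £23.21

£23.21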